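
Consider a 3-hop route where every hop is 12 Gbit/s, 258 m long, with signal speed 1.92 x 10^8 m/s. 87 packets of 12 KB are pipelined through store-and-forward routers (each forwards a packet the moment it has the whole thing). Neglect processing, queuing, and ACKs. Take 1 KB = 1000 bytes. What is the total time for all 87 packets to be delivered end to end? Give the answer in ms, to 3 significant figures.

0.716 ms

Per-hop transmission t_tx = L/R = 96000/12000000000 = 0.008 ms.
Per-hop propagation t_prop = 258/192000000 = 0.00134375 ms.
Pipeline fill: first packet needs 3·t_tx to clear all hops; remaining 86 packets each add one t_tx.
Total = (3+87-1)·t_tx + 3·t_prop = 89·0.008 + 3·0.00134375 = 0.716 ms.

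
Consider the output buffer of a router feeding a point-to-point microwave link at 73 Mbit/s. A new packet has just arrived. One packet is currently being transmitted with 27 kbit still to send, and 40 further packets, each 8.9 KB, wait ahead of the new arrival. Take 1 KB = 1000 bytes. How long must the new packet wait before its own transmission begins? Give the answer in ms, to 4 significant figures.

39.38 ms

Each queued packet: L/R = 71200/73000000 = 0.975342 ms.
40 queued → 39.0137 ms.
Plus remaining 27000 bits of current packet: 0.369863 ms.
Queuing delay = 39.38 ms.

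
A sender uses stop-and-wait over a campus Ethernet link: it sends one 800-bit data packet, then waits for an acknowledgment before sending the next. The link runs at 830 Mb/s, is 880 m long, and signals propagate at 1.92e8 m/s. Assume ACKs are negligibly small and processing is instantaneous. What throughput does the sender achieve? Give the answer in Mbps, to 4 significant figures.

78.97 Mbps

t_tx = L/R = 800/830000000 = 9.63855e-07 s.
t_prop = 880/192000000 = 4.58333e-06 s; RTT = 9.16667e-06 s.
Cycle = t_tx + RTT = 1.01305e-05 s.
Throughput = L / cycle = 800 / 1.01305e-05 = 78.97 Mbps.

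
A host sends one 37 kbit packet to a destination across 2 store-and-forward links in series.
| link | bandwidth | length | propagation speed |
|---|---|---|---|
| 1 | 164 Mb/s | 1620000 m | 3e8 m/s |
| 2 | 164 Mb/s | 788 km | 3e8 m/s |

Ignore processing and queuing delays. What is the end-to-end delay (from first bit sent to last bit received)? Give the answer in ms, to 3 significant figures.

L = 37000 bits.
Transmission delay per hop = L/R = 37000/164000000 = 0.22561 ms; 2 hops → 0.45122 ms.
Propagation delays (d/s per hop): 5.4, 2.62667 ms; sum = 8.02667 ms.
End-to-end = 8.48 ms.

8.48 ms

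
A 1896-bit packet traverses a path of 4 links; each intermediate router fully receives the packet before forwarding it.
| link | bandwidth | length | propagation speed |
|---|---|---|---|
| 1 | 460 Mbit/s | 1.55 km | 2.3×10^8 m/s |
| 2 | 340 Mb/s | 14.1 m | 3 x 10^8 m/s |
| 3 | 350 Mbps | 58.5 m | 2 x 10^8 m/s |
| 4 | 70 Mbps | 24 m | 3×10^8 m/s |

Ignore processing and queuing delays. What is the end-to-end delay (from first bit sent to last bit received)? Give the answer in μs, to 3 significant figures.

Transmission delays (L/R per hop): 4.12174, 5.57647, 5.41714, 27.0857 μs; sum = 42.2011 μs.
Propagation delays (d/s per hop): 6.73913, 0.047, 0.2925, 0.08 μs; sum = 7.15863 μs.
End-to-end = 49.4 μs.

49.4 μs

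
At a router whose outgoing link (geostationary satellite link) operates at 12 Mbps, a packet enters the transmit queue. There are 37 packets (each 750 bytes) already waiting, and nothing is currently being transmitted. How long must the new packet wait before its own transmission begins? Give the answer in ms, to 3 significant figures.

Each queued packet: L/R = 6000/12000000 = 0.5 ms.
37 queued → 18.5 ms.
Queuing delay = 18.5 ms.

18.5 ms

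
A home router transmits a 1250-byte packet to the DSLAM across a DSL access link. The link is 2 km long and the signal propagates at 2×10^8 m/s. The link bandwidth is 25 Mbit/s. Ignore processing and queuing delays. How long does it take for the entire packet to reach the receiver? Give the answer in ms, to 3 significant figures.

0.410 ms

L = 1250 × 8 = 10000 bits.
Transmission delay = L/R = 10000 / 25000000 = 0.4 ms.
Propagation delay = d/s = 2000 m / 200000000 m/s = 0.01 ms.
Total = 0.410 ms.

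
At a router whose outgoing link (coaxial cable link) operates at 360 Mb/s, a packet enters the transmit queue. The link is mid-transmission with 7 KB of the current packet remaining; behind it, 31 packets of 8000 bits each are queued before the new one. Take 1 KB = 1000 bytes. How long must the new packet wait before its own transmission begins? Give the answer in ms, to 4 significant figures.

Each queued packet: L/R = 8000/360000000 = 0.0222222 ms.
31 queued → 0.688889 ms.
Plus remaining 56000 bits of current packet: 0.155556 ms.
Queuing delay = 0.8444 ms.

0.8444 ms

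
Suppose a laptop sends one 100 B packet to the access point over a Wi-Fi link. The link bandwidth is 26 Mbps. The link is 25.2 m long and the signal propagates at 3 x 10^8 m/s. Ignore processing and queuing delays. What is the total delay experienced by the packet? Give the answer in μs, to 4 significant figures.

30.85 μs

L = 100 × 8 = 800 bits.
Transmission delay = L/R = 800 / 26000000 = 30.7692 μs.
Propagation delay = d/s = 25.2 m / 300000000 m/s = 0.084 μs.
Total = 30.85 μs.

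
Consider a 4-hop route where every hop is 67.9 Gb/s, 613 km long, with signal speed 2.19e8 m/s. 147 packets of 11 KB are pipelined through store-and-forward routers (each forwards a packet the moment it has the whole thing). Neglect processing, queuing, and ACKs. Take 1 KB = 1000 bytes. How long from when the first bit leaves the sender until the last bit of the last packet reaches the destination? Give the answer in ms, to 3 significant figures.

11.4 ms

Per-hop transmission t_tx = L/R = 88000/6.79e+10 = 0.00129602 ms.
Per-hop propagation t_prop = 613000/219000000 = 2.79909 ms.
Pipeline fill: first packet needs 4·t_tx to clear all hops; remaining 146 packets each add one t_tx.
Total = (4+147-1)·t_tx + 4·t_prop = 150·0.00129602 + 4·2.79909 = 11.4 ms.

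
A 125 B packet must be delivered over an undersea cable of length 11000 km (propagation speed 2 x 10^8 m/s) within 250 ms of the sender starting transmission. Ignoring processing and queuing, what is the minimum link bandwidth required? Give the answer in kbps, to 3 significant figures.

L = 1000 bits.
Propagation delay = 11000000 / 200000000 = 55 ms.
Transmission budget = 250 − 55 = 195 ms.
R ≥ L / t_tx = 1000 bits / 0.195 s = 5.13 kbps.

5.13 kbps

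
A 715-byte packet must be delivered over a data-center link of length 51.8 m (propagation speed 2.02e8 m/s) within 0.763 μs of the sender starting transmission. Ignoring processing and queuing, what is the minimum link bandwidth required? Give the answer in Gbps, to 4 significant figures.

11.29 Gbps

L = 5720 bits.
Propagation delay = 51.8 / 202000000 = 0.256436 μs.
Transmission budget = 0.763 − 0.256436 = 0.506564 μs.
R ≥ L / t_tx = 5720 bits / 5.06564e-07 s = 11.29 Gbps.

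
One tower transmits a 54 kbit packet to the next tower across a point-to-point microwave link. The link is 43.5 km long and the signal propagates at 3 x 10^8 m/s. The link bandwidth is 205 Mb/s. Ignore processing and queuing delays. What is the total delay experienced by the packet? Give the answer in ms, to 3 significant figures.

0.408 ms

L = 54000 bits.
Transmission delay = L/R = 54000 / 205000000 = 0.263415 ms.
Propagation delay = d/s = 43500 m / 300000000 m/s = 0.145 ms.
Total = 0.408 ms.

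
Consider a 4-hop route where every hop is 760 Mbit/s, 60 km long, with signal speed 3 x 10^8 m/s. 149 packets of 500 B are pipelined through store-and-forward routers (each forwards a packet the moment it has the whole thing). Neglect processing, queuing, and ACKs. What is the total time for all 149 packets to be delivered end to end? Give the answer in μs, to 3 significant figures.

Per-hop transmission t_tx = L/R = 4000/760000000 = 5.26316 μs.
Per-hop propagation t_prop = 60000/300000000 = 200 μs.
Pipeline fill: first packet needs 4·t_tx to clear all hops; remaining 148 packets each add one t_tx.
Total = (4+149-1)·t_tx + 4·t_prop = 152·5.26316 + 4·200 = 1600 μs.

1600 μs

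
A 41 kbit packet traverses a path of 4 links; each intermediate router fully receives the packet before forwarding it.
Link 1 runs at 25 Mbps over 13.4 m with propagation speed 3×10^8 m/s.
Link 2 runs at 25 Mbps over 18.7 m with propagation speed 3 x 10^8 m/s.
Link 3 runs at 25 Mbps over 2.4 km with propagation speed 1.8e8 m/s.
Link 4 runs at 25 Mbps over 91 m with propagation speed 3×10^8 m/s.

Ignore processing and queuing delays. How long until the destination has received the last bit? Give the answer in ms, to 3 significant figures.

L = 41000 bits.
Transmission delay per hop = L/R = 41000/25000000 = 1.64 ms; 4 hops → 6.56 ms.
Propagation delays (d/s per hop): 4.46667e-05, 6.23333e-05, 0.0133333, 0.000303333 ms; sum = 0.0137437 ms.
End-to-end = 6.57 ms.

6.57 ms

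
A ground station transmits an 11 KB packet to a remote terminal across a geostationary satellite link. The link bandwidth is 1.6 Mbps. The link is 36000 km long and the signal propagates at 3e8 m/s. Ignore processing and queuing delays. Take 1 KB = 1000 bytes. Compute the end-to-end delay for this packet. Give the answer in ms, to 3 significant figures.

175 ms

L = 88000 bits.
Transmission delay = L/R = 88000 / 1600000 = 55 ms.
Propagation delay = d/s = 36000000 m / 300000000 m/s = 120 ms.
Total = 175 ms.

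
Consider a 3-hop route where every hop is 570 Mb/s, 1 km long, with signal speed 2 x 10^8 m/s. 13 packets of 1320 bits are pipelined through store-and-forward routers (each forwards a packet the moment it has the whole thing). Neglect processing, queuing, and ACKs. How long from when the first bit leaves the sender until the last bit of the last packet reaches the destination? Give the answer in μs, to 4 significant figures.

49.74 μs

Per-hop transmission t_tx = L/R = 1320/570000000 = 2.31579 μs.
Per-hop propagation t_prop = 1000/200000000 = 5 μs.
Pipeline fill: first packet needs 3·t_tx to clear all hops; remaining 12 packets each add one t_tx.
Total = (3+13-1)·t_tx + 3·t_prop = 15·2.31579 + 3·5 = 49.74 μs.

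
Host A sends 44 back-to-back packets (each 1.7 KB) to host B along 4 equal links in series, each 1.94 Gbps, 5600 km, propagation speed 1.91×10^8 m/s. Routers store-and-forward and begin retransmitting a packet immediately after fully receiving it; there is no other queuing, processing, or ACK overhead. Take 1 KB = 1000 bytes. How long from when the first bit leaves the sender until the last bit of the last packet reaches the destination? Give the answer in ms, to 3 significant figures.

Per-hop transmission t_tx = L/R = 13600/1940000000 = 0.00701031 ms.
Per-hop propagation t_prop = 5600000/191000000 = 29.3194 ms.
Pipeline fill: first packet needs 4·t_tx to clear all hops; remaining 43 packets each add one t_tx.
Total = (4+44-1)·t_tx + 4·t_prop = 47·0.00701031 + 4·29.3194 = 118 ms.

118 ms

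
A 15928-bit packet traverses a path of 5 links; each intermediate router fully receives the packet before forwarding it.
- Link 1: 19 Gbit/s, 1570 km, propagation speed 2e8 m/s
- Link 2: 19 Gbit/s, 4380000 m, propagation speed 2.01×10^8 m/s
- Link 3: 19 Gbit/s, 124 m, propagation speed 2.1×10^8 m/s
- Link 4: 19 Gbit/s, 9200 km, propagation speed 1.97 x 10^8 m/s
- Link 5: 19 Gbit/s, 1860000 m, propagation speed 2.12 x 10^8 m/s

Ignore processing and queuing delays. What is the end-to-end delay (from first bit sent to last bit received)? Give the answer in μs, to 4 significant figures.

85120 μs

Transmission delay per hop = L/R = 15928/19000000000 = 0.838316 μs; 5 hops → 4.19158 μs.
Propagation delays (d/s per hop): 7850, 21791, 0.590476, 46700.5, 8773.58 μs; sum = 85115.7 μs.
End-to-end = 85120 μs.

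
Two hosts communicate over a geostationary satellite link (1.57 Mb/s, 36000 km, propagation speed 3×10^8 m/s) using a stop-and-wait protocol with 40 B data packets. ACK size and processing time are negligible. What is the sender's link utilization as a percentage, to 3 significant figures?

0.0849 %

t_tx = L/R = 320/1570000 = 0.000203822 s.
t_prop = 36000000/300000000 = 0.12 s; RTT = 0.24 s.
Cycle = t_tx + RTT = 0.240204 s.
Utilization = t_tx / cycle = 0.000203822/0.240204 = 0.0849 %.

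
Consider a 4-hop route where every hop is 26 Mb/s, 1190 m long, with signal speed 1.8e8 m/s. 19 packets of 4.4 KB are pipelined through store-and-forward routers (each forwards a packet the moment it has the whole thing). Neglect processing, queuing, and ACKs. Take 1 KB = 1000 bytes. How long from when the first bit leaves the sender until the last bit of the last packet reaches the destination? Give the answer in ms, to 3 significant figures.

29.8 ms

Per-hop transmission t_tx = L/R = 35200/26000000 = 1.35385 ms.
Per-hop propagation t_prop = 1190/180000000 = 0.00661111 ms.
Pipeline fill: first packet needs 4·t_tx to clear all hops; remaining 18 packets each add one t_tx.
Total = (4+19-1)·t_tx + 4·t_prop = 22·1.35385 + 4·0.00661111 = 29.8 ms.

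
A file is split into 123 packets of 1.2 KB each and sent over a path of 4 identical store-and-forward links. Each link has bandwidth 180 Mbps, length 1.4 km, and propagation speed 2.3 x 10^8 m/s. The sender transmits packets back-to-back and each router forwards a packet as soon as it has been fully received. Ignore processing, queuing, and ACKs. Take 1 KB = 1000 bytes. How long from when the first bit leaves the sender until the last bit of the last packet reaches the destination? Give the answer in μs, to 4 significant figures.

Per-hop transmission t_tx = L/R = 9600/180000000 = 53.3333 μs.
Per-hop propagation t_prop = 1400/2.3e+08 = 6.08696 μs.
Pipeline fill: first packet needs 4·t_tx to clear all hops; remaining 122 packets each add one t_tx.
Total = (4+123-1)·t_tx + 4·t_prop = 126·53.3333 + 4·6.08696 = 6744 μs.

6744 μs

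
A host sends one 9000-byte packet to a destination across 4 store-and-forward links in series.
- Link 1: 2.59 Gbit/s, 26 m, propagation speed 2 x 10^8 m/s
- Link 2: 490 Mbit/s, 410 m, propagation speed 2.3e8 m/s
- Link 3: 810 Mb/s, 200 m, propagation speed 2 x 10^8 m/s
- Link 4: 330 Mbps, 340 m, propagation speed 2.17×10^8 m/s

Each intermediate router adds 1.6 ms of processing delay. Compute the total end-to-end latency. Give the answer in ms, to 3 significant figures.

5.29 ms

L = 9000 × 8 = 72000 bits.
Transmission delays (L/R per hop): 0.0277992, 0.146939, 0.0888889, 0.218182 ms; sum = 0.481809 ms.
Propagation delays (d/s per hop): 0.00013, 0.00178261, 0.001, 0.00156682 ms; sum = 0.00447943 ms.
Processing at 3 router(s): 3 × 1.6 ms = 4.8 ms.
End-to-end = 5.29 ms.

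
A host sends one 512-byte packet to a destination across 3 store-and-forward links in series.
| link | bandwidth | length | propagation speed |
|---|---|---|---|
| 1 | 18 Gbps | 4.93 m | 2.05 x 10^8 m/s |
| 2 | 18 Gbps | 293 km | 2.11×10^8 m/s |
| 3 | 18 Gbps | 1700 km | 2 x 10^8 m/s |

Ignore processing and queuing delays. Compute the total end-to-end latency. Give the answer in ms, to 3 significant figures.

9.89 ms

L = 512 × 8 = 4096 bits.
Transmission delay per hop = L/R = 4096/18000000000 = 0.000227556 ms; 3 hops → 0.000682667 ms.
Propagation delays (d/s per hop): 2.40488e-05, 1.38863, 8.5 ms; sum = 9.88865 ms.
End-to-end = 9.89 ms.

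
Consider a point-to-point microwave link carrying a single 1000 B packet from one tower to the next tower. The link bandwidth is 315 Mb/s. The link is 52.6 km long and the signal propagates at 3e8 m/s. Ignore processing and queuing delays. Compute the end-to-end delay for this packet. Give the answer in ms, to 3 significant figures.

0.201 ms

L = 1000 × 8 = 8000 bits.
Transmission delay = L/R = 8000 / 315000000 = 0.0253968 ms.
Propagation delay = d/s = 52600 m / 300000000 m/s = 0.175333 ms.
Total = 0.201 ms.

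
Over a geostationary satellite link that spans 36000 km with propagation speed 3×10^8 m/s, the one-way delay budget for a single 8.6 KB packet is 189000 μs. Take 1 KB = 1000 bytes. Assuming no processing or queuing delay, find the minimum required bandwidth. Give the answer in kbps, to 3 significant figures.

997 kbps

L = 68800 bits.
Propagation delay = 36000000 / 300000000 = 120000 μs.
Transmission budget = 189000 − 120000 = 69000 μs.
R ≥ L / t_tx = 68800 bits / 0.069 s = 997 kbps.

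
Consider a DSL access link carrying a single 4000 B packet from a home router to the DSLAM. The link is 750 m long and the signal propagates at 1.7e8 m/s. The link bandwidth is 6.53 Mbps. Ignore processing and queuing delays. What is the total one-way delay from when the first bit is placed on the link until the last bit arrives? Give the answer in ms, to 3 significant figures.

L = 4000 × 8 = 32000 bits.
Transmission delay = L/R = 32000 / 6530000 = 4.90046 ms.
Propagation delay = d/s = 750 m / 170000000 m/s = 0.00441176 ms.
Total = 4.90 ms.

4.90 ms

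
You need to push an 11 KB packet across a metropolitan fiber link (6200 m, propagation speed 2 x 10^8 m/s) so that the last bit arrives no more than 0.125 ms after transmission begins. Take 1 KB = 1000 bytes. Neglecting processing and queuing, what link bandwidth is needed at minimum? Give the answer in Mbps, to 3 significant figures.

L = 88000 bits.
Propagation delay = 6200 / 200000000 = 0.031 ms.
Transmission budget = 0.125 − 0.031 = 0.094 ms.
R ≥ L / t_tx = 88000 bits / 9.4e-05 s = 936 Mbps.

936 Mbps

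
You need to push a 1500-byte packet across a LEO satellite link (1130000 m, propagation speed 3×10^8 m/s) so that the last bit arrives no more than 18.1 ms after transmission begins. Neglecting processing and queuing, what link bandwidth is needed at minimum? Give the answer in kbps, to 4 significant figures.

L = 12000 bits.
Propagation delay = 1130000 / 300000000 = 3.76667 ms.
Transmission budget = 18.1 − 3.76667 = 14.3333 ms.
R ≥ L / t_tx = 12000 bits / 0.0143333 s = 837.2 kbps.

837.2 kbps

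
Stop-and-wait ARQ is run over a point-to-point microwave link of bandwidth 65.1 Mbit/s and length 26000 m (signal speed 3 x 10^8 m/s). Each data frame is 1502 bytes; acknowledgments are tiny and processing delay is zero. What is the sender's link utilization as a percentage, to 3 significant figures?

t_tx = L/R = 12016/6.51e+07 = 0.000184578 s.
t_prop = 26000/300000000 = 8.66667e-05 s; RTT = 0.000173333 s.
Cycle = t_tx + RTT = 0.000357911 s.
Utilization = t_tx / cycle = 0.000184578/0.000357911 = 51.6 %.

51.6 %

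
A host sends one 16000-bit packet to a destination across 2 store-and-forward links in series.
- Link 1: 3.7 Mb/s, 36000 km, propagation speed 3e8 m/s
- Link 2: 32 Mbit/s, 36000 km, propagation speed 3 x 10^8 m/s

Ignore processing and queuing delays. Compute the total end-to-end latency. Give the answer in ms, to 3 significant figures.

Transmission delays (L/R per hop): 4.32432, 0.5 ms; sum = 4.82432 ms.
Propagation delays (d/s per hop): 120, 120 ms; sum = 240 ms.
End-to-end = 245 ms.

245 ms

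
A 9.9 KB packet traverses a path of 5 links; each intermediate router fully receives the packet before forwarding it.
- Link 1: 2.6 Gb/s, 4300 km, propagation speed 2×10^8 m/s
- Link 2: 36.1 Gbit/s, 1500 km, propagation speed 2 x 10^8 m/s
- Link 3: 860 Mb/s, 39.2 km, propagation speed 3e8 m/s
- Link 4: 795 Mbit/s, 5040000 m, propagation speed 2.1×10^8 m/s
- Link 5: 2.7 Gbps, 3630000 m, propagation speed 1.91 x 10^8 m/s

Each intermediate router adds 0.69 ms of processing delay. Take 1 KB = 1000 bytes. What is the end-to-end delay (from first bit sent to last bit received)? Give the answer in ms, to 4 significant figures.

75.15 ms

L = 79200 bits.
Transmission delays (L/R per hop): 0.0304615, 0.00219391, 0.092093, 0.0996226, 0.0293333 ms; sum = 0.253704 ms.
Propagation delays (d/s per hop): 21.5, 7.5, 0.130667, 24, 19.0052 ms; sum = 72.1359 ms.
Processing at 4 router(s): 4 × 0.69 ms = 2.76 ms.
End-to-end = 75.15 ms.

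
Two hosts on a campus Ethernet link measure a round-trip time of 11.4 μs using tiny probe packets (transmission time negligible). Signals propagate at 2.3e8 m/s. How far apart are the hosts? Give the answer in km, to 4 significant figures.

One-way propagation = RTT/2 = 5.7 μs.
d = s × t = 2.3e+08 × 5.7e-06 = 1.311 km.

1.311 km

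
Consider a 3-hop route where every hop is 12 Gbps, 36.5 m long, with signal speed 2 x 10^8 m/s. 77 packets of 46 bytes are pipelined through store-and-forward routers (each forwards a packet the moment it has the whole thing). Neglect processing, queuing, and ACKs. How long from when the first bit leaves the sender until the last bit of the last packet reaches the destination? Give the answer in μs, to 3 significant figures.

2.97 μs

Per-hop transmission t_tx = L/R = 368/12000000000 = 0.0306667 μs.
Per-hop propagation t_prop = 36.5/200000000 = 0.1825 μs.
Pipeline fill: first packet needs 3·t_tx to clear all hops; remaining 76 packets each add one t_tx.
Total = (3+77-1)·t_tx + 3·t_prop = 79·0.0306667 + 3·0.1825 = 2.97 μs.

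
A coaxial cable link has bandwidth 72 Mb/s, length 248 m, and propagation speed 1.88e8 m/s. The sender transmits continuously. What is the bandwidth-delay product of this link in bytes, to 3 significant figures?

Propagation delay = 248 / 188000000 = 1.31915e-06 s.
BDP = R × t_prop = 72000000 × 1.31915e-06 = 94.9787 bits.
In bytes: 94.9787/8 = 11.9 bytes.

11.9 bytes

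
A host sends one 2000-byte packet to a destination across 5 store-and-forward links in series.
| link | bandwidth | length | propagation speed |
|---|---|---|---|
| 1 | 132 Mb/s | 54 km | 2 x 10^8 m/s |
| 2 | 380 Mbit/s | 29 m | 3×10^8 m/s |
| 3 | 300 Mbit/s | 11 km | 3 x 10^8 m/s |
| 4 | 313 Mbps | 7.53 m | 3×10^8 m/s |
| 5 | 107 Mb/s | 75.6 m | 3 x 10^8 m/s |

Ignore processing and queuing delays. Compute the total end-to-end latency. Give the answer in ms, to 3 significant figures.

0.724 ms

L = 2000 × 8 = 16000 bits.
Transmission delays (L/R per hop): 0.121212, 0.0421053, 0.0533333, 0.0511182, 0.149533 ms; sum = 0.417302 ms.
Propagation delays (d/s per hop): 0.27, 9.66667e-05, 0.0366667, 2.51e-05, 0.000252 ms; sum = 0.30704 ms.
End-to-end = 0.724 ms.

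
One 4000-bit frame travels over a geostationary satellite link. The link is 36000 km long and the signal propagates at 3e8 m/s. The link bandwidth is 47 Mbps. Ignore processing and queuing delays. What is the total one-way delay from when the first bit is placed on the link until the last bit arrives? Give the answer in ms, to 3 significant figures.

Transmission delay = L/R = 4000 / 47000000 = 0.0851064 ms.
Propagation delay = d/s = 36000000 m / 300000000 m/s = 120 ms.
Total = 120 ms.

120 ms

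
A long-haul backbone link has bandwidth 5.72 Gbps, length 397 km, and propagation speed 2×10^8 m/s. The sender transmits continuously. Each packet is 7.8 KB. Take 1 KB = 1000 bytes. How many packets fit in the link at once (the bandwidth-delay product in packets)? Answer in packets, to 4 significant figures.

Propagation delay = 397000 / 200000000 = 0.001985 s.
BDP = R × t_prop = 5720000000 × 0.001985 = 11354200 bits.
In packets of 62400 bits: 182.0 packets.

182.0 packets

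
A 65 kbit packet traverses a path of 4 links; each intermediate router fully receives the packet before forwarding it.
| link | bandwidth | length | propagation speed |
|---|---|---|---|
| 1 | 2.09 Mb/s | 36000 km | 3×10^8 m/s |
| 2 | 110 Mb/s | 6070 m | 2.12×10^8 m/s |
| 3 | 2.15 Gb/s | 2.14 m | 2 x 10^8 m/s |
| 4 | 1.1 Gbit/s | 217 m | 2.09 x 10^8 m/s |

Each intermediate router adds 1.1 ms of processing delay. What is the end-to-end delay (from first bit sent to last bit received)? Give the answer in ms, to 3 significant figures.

155 ms

L = 65000 bits.
Transmission delays (L/R per hop): 31.1005, 0.590909, 0.0302326, 0.0590909 ms; sum = 31.7807 ms.
Propagation delays (d/s per hop): 120, 0.0286321, 1.07e-05, 0.00103828 ms; sum = 120.03 ms.
Processing at 3 router(s): 3 × 1.1 ms = 3.3 ms.
End-to-end = 155 ms.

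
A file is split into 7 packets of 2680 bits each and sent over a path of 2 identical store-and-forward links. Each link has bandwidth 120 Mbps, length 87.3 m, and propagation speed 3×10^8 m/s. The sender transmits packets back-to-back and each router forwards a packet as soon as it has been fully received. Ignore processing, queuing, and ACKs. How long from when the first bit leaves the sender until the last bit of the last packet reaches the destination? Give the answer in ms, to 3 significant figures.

0.179 ms

Per-hop transmission t_tx = L/R = 2680/120000000 = 0.0223333 ms.
Per-hop propagation t_prop = 87.3/300000000 = 0.000291 ms.
Pipeline fill: first packet needs 2·t_tx to clear all hops; remaining 6 packets each add one t_tx.
Total = (2+7-1)·t_tx + 2·t_prop = 8·0.0223333 + 2·0.000291 = 0.179 ms.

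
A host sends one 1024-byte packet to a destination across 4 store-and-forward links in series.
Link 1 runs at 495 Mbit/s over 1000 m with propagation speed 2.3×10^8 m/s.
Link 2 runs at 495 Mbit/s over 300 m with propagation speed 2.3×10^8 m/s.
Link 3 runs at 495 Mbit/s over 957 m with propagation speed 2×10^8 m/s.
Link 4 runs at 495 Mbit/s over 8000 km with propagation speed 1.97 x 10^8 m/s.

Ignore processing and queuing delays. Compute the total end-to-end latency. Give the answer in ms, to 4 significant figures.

40.69 ms

L = 1024 × 8 = 8192 bits.
Transmission delay per hop = L/R = 8192/495000000 = 0.0165495 ms; 4 hops → 0.066198 ms.
Propagation delays (d/s per hop): 0.00434783, 0.00130435, 0.004785, 40.6091 ms; sum = 40.6196 ms.
End-to-end = 40.69 ms.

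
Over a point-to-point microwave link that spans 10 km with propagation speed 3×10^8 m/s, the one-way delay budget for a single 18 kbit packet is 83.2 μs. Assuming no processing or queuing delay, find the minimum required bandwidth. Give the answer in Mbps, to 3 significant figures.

361 Mbps

Propagation delay = 10000 / 300000000 = 33.3333 μs.
Transmission budget = 83.2 − 33.3333 = 49.8667 μs.
R ≥ L / t_tx = 18000 bits / 4.98667e-05 s = 361 Mbps.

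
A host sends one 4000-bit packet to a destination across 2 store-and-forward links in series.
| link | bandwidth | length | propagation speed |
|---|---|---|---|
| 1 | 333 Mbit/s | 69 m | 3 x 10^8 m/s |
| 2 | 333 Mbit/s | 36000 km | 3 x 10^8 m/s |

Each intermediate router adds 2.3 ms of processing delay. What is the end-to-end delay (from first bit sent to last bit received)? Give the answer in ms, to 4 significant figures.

122.3 ms

Transmission delay per hop = L/R = 4000/333000000 = 0.012012 ms; 2 hops → 0.024024 ms.
Propagation delays (d/s per hop): 0.00023, 120 ms; sum = 120 ms.
Processing at 1 router(s): 1 × 2.3 ms = 2.3 ms.
End-to-end = 122.3 ms.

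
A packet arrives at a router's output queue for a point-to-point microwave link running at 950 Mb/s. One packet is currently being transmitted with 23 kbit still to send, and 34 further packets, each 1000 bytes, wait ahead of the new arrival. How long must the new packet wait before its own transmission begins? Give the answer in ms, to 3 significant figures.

0.311 ms

Each queued packet: L/R = 8000/950000000 = 0.00842105 ms.
34 queued → 0.286316 ms.
Plus remaining 23000 bits of current packet: 0.0242105 ms.
Queuing delay = 0.311 ms.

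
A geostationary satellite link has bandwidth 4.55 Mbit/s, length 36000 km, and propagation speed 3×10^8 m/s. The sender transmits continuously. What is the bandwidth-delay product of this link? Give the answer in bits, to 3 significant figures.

Propagation delay = 36000000 / 300000000 = 0.12 s.
BDP = R × t_prop = 4550000 × 0.12 = 546000 bits.

546000 bits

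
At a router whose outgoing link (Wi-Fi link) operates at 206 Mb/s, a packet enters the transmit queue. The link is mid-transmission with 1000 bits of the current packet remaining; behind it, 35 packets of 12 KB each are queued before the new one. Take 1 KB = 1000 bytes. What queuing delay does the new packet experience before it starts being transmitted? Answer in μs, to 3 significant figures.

Each queued packet: L/R = 96000/206000000 = 466.019 μs.
35 queued → 16310.7 μs.
Plus remaining 1000 bits of current packet: 4.85437 μs.
Queuing delay = 16300 μs.

16300 μs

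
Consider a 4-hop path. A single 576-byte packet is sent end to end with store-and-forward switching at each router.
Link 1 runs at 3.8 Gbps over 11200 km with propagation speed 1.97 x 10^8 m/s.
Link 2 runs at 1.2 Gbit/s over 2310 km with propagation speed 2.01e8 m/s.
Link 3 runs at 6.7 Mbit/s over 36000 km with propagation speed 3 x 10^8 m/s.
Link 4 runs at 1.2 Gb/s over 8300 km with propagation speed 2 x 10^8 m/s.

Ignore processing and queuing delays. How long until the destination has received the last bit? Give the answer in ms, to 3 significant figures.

231 ms

L = 576 × 8 = 4608 bits.
Transmission delays (L/R per hop): 0.00121263, 0.00384, 0.687761, 0.00384 ms; sum = 0.696654 ms.
Propagation delays (d/s per hop): 56.8528, 11.4925, 120, 41.5 ms; sum = 229.845 ms.
End-to-end = 231 ms.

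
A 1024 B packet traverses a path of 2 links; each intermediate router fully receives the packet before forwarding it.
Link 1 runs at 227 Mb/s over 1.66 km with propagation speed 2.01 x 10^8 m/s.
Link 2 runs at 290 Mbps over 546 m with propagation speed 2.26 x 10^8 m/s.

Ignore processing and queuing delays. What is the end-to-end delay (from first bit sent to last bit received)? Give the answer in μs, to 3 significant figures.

75.0 μs

L = 1024 × 8 = 8192 bits.
Transmission delays (L/R per hop): 36.0881, 28.2483 μs; sum = 64.3364 μs.
Propagation delays (d/s per hop): 8.25871, 2.41593 μs; sum = 10.6746 μs.
End-to-end = 75.0 μs.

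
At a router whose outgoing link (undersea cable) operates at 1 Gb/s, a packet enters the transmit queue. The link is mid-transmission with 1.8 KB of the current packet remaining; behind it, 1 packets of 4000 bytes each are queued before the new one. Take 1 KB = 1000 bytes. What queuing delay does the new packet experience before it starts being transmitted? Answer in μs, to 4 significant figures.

46.40 μs

Each queued packet: L/R = 32000/1000000000 = 32 μs.
1 queued → 32 μs.
Plus remaining 14400 bits of current packet: 14.4 μs.
Queuing delay = 46.40 μs.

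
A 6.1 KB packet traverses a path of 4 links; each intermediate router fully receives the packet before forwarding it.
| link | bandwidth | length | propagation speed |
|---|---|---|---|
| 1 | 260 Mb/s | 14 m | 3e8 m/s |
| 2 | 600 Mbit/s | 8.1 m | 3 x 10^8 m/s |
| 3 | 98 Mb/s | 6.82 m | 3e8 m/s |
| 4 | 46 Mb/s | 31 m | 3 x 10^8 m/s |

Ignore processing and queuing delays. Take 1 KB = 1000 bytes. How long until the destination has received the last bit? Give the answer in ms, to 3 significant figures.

L = 48800 bits.
Transmission delays (L/R per hop): 0.187692, 0.0813333, 0.497959, 1.06087 ms; sum = 1.82785 ms.
Propagation delays (d/s per hop): 4.66667e-05, 2.7e-05, 2.27333e-05, 0.000103333 ms; sum = 0.000199733 ms.
End-to-end = 1.83 ms.

1.83 ms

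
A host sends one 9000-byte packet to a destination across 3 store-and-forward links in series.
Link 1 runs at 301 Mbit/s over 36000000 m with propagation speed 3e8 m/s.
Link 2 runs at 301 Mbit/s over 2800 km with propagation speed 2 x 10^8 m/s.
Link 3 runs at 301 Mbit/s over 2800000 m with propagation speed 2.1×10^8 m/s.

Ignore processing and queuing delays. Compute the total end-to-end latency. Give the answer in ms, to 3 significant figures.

148 ms

L = 9000 × 8 = 72000 bits.
Transmission delay per hop = L/R = 72000/301000000 = 0.239203 ms; 3 hops → 0.717608 ms.
Propagation delays (d/s per hop): 120, 14, 13.3333 ms; sum = 147.333 ms.
End-to-end = 148 ms.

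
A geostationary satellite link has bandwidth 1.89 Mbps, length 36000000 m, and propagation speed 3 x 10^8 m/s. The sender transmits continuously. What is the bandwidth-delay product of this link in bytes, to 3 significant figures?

28400 bytes

Propagation delay = 36000000 / 300000000 = 0.12 s.
BDP = R × t_prop = 1890000 × 0.12 = 226800 bits.
In bytes: 226800/8 = 28400 bytes.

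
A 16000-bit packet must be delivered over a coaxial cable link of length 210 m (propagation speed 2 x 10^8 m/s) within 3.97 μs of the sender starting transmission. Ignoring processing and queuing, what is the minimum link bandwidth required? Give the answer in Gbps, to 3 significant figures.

5.48 Gbps

Propagation delay = 210 / 200000000 = 1.05 μs.
Transmission budget = 3.97 − 1.05 = 2.92 μs.
R ≥ L / t_tx = 16000 bits / 2.92e-06 s = 5.48 Gbps.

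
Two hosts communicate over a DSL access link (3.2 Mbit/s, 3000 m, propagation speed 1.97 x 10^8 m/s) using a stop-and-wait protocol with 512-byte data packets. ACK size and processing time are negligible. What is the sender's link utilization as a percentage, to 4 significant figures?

t_tx = L/R = 4096/3200000 = 0.00128 s.
t_prop = 3000/197000000 = 1.52284e-05 s; RTT = 3.04569e-05 s.
Cycle = t_tx + RTT = 0.00131046 s.
Utilization = t_tx / cycle = 0.00128/0.00131046 = 97.68 %.

97.68 %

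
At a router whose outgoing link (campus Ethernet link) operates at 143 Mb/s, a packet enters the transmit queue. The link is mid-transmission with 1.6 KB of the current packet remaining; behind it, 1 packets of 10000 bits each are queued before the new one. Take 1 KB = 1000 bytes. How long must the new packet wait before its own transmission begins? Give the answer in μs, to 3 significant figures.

Each queued packet: L/R = 10000/143000000 = 69.9301 μs.
1 queued → 69.9301 μs.
Plus remaining 12800 bits of current packet: 89.5105 μs.
Queuing delay = 159 μs.

159 μs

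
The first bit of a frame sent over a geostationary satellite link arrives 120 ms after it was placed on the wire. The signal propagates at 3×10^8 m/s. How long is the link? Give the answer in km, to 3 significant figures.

d = s × t_prop = 300000000 × 0.12 = 36000 km.

36000 km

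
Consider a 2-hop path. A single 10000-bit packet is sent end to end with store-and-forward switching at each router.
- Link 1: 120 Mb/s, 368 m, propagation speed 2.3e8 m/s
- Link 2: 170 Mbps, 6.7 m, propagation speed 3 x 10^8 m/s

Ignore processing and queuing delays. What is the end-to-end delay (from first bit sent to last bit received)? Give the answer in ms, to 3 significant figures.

0.144 ms

Transmission delays (L/R per hop): 0.0833333, 0.0588235 ms; sum = 0.142157 ms.
Propagation delays (d/s per hop): 0.0016, 2.23333e-05 ms; sum = 0.00162233 ms.
End-to-end = 0.144 ms.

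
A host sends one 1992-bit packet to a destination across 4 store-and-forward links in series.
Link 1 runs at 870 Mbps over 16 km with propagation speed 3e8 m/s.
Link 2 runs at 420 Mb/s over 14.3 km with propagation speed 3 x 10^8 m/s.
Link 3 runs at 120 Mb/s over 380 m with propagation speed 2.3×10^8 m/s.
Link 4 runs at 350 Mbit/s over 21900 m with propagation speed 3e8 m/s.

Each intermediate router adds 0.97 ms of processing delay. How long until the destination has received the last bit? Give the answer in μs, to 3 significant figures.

Transmission delays (L/R per hop): 2.28966, 4.74286, 16.6, 5.69143 μs; sum = 29.3239 μs.
Propagation delays (d/s per hop): 53.3333, 47.6667, 1.65217, 73 μs; sum = 175.652 μs.
Processing at 3 router(s): 3 × 0.97 ms = 2910 μs.
End-to-end = 3110 μs.

3110 μs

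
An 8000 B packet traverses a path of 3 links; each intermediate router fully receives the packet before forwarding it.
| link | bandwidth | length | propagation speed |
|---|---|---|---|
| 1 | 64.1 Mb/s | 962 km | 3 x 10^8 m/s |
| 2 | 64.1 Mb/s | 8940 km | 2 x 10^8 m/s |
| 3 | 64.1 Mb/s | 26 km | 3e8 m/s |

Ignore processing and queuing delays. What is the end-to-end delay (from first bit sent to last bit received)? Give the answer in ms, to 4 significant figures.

50.99 ms

L = 8000 × 8 = 64000 bits.
Transmission delay per hop = L/R = 64000/6.41e+07 = 0.99844 ms; 3 hops → 2.99532 ms.
Propagation delays (d/s per hop): 3.20667, 44.7, 0.0866667 ms; sum = 47.9933 ms.
End-to-end = 50.99 ms.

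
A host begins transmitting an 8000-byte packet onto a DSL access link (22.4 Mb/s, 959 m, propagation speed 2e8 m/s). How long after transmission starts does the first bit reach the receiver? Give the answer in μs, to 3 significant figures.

First bit experiences only propagation delay: d/s = 959/200000000 = 4.80 μs.

4.80 μs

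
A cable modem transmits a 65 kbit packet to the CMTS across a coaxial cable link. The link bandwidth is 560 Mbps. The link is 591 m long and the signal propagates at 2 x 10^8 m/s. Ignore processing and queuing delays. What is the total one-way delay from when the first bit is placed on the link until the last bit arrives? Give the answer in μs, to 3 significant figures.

L = 65000 bits.
Transmission delay = L/R = 65000 / 560000000 = 116.071 μs.
Propagation delay = d/s = 591 m / 200000000 m/s = 2.955 μs.
Total = 119 μs.

119 μs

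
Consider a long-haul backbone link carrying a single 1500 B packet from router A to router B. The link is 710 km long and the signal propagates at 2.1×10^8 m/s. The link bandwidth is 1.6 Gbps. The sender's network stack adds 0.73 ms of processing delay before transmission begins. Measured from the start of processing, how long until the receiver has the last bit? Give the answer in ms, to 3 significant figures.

L = 1500 × 8 = 12000 bits.
Transmission delay = L/R = 12000 / 1600000000 = 0.0075 ms.
Propagation delay = d/s = 710000 m / 210000000 m/s = 3.38095 ms.
Plus processing delay 0.73 ms = 0.73 ms.
Total = 4.12 ms.

4.12 ms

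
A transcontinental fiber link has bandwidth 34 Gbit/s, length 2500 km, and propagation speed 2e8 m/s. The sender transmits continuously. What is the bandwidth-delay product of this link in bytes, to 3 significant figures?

Propagation delay = 2500000 / 200000000 = 0.0125 s.
BDP = R × t_prop = 34000000000 × 0.0125 = 425000000 bits.
In bytes: 425000000/8 = 53100000 bytes.

53100000 bytes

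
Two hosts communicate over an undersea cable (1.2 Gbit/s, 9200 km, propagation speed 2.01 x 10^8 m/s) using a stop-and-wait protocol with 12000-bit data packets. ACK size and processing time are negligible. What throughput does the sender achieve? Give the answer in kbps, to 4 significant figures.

131.1 kbps

t_tx = L/R = 12000/1200000000 = 1e-05 s.
t_prop = 9200000/2.01e+08 = 0.0457711 s; RTT = 0.0915423 s.
Cycle = t_tx + RTT = 0.0915523 s.
Throughput = L / cycle = 12000 / 0.0915523 = 131.1 kbps.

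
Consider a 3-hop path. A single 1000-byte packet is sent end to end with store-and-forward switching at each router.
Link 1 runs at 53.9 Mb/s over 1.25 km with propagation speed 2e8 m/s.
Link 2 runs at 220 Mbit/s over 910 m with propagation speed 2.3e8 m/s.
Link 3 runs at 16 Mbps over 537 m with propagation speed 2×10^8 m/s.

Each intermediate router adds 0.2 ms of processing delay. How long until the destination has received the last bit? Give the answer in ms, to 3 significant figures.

L = 1000 × 8 = 8000 bits.
Transmission delays (L/R per hop): 0.148423, 0.0363636, 0.5 ms; sum = 0.684787 ms.
Propagation delays (d/s per hop): 0.00625, 0.00395652, 0.002685 ms; sum = 0.0128915 ms.
Processing at 2 router(s): 2 × 0.2 ms = 0.4 ms.
End-to-end = 1.10 ms.

1.10 ms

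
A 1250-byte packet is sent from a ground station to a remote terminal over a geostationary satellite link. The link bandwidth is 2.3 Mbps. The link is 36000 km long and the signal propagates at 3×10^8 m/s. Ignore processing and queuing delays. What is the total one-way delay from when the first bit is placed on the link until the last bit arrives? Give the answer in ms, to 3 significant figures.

L = 1250 × 8 = 10000 bits.
Transmission delay = L/R = 10000 / 2300000 = 4.34783 ms.
Propagation delay = d/s = 36000000 m / 300000000 m/s = 120 ms.
Total = 124 ms.

124 ms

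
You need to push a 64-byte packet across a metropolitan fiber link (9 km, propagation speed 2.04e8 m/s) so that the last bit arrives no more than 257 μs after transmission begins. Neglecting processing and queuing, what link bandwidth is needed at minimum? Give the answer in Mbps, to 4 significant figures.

L = 512 bits.
Propagation delay = 9000 / 204000000 = 44.1176 μs.
Transmission budget = 257 − 44.1176 = 212.882 μs.
R ≥ L / t_tx = 512 bits / 0.000212882 s = 2.405 Mbps.

2.405 Mbps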